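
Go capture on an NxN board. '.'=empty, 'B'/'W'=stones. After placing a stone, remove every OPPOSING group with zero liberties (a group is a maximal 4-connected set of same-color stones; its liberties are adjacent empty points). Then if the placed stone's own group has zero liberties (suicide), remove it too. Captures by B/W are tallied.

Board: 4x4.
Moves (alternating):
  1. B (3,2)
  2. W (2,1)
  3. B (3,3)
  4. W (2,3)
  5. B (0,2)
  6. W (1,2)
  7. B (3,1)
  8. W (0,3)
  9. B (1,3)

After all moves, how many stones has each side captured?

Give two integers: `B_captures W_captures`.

Answer: 1 0

Derivation:
Move 1: B@(3,2) -> caps B=0 W=0
Move 2: W@(2,1) -> caps B=0 W=0
Move 3: B@(3,3) -> caps B=0 W=0
Move 4: W@(2,3) -> caps B=0 W=0
Move 5: B@(0,2) -> caps B=0 W=0
Move 6: W@(1,2) -> caps B=0 W=0
Move 7: B@(3,1) -> caps B=0 W=0
Move 8: W@(0,3) -> caps B=0 W=0
Move 9: B@(1,3) -> caps B=1 W=0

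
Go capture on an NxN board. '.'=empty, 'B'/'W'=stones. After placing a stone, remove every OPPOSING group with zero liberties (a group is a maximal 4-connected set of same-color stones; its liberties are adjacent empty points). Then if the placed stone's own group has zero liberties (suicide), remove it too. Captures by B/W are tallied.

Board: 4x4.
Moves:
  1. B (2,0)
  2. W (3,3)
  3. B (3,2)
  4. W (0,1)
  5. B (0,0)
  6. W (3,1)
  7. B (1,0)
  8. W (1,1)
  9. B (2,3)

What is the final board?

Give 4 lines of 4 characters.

Move 1: B@(2,0) -> caps B=0 W=0
Move 2: W@(3,3) -> caps B=0 W=0
Move 3: B@(3,2) -> caps B=0 W=0
Move 4: W@(0,1) -> caps B=0 W=0
Move 5: B@(0,0) -> caps B=0 W=0
Move 6: W@(3,1) -> caps B=0 W=0
Move 7: B@(1,0) -> caps B=0 W=0
Move 8: W@(1,1) -> caps B=0 W=0
Move 9: B@(2,3) -> caps B=1 W=0

Answer: BW..
BW..
B..B
.WB.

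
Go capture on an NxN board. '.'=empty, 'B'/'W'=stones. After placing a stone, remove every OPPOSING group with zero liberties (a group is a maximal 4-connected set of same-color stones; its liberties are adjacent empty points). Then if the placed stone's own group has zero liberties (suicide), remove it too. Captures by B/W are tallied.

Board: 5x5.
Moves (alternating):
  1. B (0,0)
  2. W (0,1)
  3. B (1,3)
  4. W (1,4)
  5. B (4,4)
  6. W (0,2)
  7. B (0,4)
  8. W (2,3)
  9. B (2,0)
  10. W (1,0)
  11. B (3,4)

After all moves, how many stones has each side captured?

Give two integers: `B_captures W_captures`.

Answer: 0 1

Derivation:
Move 1: B@(0,0) -> caps B=0 W=0
Move 2: W@(0,1) -> caps B=0 W=0
Move 3: B@(1,3) -> caps B=0 W=0
Move 4: W@(1,4) -> caps B=0 W=0
Move 5: B@(4,4) -> caps B=0 W=0
Move 6: W@(0,2) -> caps B=0 W=0
Move 7: B@(0,4) -> caps B=0 W=0
Move 8: W@(2,3) -> caps B=0 W=0
Move 9: B@(2,0) -> caps B=0 W=0
Move 10: W@(1,0) -> caps B=0 W=1
Move 11: B@(3,4) -> caps B=0 W=1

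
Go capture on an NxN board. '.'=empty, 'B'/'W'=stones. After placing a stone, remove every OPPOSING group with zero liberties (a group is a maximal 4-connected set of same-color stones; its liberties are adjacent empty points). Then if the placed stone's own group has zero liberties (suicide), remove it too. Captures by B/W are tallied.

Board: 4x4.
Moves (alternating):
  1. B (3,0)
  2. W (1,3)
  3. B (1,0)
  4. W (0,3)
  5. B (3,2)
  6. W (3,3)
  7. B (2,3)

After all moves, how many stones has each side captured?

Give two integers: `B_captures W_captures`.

Move 1: B@(3,0) -> caps B=0 W=0
Move 2: W@(1,3) -> caps B=0 W=0
Move 3: B@(1,0) -> caps B=0 W=0
Move 4: W@(0,3) -> caps B=0 W=0
Move 5: B@(3,2) -> caps B=0 W=0
Move 6: W@(3,3) -> caps B=0 W=0
Move 7: B@(2,3) -> caps B=1 W=0

Answer: 1 0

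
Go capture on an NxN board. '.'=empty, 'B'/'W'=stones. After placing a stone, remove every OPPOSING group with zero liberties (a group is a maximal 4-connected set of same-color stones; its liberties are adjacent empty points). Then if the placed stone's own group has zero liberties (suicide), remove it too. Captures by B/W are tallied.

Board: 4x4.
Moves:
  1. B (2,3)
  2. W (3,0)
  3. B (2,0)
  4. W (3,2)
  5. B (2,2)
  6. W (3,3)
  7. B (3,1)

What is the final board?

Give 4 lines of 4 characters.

Answer: ....
....
B.BB
.B..

Derivation:
Move 1: B@(2,3) -> caps B=0 W=0
Move 2: W@(3,0) -> caps B=0 W=0
Move 3: B@(2,0) -> caps B=0 W=0
Move 4: W@(3,2) -> caps B=0 W=0
Move 5: B@(2,2) -> caps B=0 W=0
Move 6: W@(3,3) -> caps B=0 W=0
Move 7: B@(3,1) -> caps B=3 W=0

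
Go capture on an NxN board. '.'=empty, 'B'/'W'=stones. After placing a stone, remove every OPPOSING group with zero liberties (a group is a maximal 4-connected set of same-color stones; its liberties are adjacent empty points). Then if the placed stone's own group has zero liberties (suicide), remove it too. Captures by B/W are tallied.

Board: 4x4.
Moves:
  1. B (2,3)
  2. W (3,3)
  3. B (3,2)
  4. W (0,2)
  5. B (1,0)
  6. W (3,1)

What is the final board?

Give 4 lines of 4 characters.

Move 1: B@(2,3) -> caps B=0 W=0
Move 2: W@(3,3) -> caps B=0 W=0
Move 3: B@(3,2) -> caps B=1 W=0
Move 4: W@(0,2) -> caps B=1 W=0
Move 5: B@(1,0) -> caps B=1 W=0
Move 6: W@(3,1) -> caps B=1 W=0

Answer: ..W.
B...
...B
.WB.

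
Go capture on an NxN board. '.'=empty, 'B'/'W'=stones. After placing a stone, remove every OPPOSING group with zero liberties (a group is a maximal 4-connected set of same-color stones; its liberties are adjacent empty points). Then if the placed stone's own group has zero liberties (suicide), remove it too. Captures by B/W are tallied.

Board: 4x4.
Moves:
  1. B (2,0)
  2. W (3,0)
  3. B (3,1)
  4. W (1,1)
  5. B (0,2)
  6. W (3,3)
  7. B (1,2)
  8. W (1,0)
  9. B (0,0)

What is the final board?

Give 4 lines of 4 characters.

Answer: B.B.
WWB.
B...
.B.W

Derivation:
Move 1: B@(2,0) -> caps B=0 W=0
Move 2: W@(3,0) -> caps B=0 W=0
Move 3: B@(3,1) -> caps B=1 W=0
Move 4: W@(1,1) -> caps B=1 W=0
Move 5: B@(0,2) -> caps B=1 W=0
Move 6: W@(3,3) -> caps B=1 W=0
Move 7: B@(1,2) -> caps B=1 W=0
Move 8: W@(1,0) -> caps B=1 W=0
Move 9: B@(0,0) -> caps B=1 W=0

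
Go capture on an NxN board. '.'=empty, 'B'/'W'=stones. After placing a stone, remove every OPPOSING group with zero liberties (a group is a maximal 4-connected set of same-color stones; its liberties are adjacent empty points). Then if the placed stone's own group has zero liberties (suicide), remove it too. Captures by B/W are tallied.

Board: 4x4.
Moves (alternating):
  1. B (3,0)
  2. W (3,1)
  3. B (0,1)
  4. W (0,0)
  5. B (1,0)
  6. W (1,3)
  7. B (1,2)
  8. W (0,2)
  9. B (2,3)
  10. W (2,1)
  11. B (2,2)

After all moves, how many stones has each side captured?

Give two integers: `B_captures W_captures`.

Answer: 1 0

Derivation:
Move 1: B@(3,0) -> caps B=0 W=0
Move 2: W@(3,1) -> caps B=0 W=0
Move 3: B@(0,1) -> caps B=0 W=0
Move 4: W@(0,0) -> caps B=0 W=0
Move 5: B@(1,0) -> caps B=1 W=0
Move 6: W@(1,3) -> caps B=1 W=0
Move 7: B@(1,2) -> caps B=1 W=0
Move 8: W@(0,2) -> caps B=1 W=0
Move 9: B@(2,3) -> caps B=1 W=0
Move 10: W@(2,1) -> caps B=1 W=0
Move 11: B@(2,2) -> caps B=1 W=0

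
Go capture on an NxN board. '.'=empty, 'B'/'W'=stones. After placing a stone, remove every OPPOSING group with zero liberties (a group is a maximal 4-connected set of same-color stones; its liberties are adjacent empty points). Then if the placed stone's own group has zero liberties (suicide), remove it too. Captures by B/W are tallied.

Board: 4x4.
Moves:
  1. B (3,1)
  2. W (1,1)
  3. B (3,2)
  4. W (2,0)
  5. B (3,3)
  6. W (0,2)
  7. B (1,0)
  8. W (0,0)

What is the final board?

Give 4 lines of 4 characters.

Move 1: B@(3,1) -> caps B=0 W=0
Move 2: W@(1,1) -> caps B=0 W=0
Move 3: B@(3,2) -> caps B=0 W=0
Move 4: W@(2,0) -> caps B=0 W=0
Move 5: B@(3,3) -> caps B=0 W=0
Move 6: W@(0,2) -> caps B=0 W=0
Move 7: B@(1,0) -> caps B=0 W=0
Move 8: W@(0,0) -> caps B=0 W=1

Answer: W.W.
.W..
W...
.BBB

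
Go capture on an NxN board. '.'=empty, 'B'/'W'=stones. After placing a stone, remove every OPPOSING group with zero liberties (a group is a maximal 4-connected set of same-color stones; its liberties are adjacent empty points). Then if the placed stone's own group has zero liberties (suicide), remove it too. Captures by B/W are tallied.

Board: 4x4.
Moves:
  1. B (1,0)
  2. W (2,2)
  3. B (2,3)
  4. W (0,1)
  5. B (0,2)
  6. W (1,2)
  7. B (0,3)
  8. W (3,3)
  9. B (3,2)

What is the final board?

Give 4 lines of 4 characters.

Answer: .WBB
B.W.
..WB
..B.

Derivation:
Move 1: B@(1,0) -> caps B=0 W=0
Move 2: W@(2,2) -> caps B=0 W=0
Move 3: B@(2,3) -> caps B=0 W=0
Move 4: W@(0,1) -> caps B=0 W=0
Move 5: B@(0,2) -> caps B=0 W=0
Move 6: W@(1,2) -> caps B=0 W=0
Move 7: B@(0,3) -> caps B=0 W=0
Move 8: W@(3,3) -> caps B=0 W=0
Move 9: B@(3,2) -> caps B=1 W=0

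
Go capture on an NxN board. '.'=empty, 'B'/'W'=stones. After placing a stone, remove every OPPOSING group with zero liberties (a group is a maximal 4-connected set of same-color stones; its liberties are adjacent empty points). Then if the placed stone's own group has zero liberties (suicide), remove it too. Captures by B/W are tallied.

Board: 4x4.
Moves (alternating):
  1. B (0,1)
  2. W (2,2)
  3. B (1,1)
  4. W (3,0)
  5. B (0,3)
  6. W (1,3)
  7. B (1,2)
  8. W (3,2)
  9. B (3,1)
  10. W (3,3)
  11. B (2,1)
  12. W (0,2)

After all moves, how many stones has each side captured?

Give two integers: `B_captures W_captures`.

Move 1: B@(0,1) -> caps B=0 W=0
Move 2: W@(2,2) -> caps B=0 W=0
Move 3: B@(1,1) -> caps B=0 W=0
Move 4: W@(3,0) -> caps B=0 W=0
Move 5: B@(0,3) -> caps B=0 W=0
Move 6: W@(1,3) -> caps B=0 W=0
Move 7: B@(1,2) -> caps B=0 W=0
Move 8: W@(3,2) -> caps B=0 W=0
Move 9: B@(3,1) -> caps B=0 W=0
Move 10: W@(3,3) -> caps B=0 W=0
Move 11: B@(2,1) -> caps B=0 W=0
Move 12: W@(0,2) -> caps B=0 W=1

Answer: 0 1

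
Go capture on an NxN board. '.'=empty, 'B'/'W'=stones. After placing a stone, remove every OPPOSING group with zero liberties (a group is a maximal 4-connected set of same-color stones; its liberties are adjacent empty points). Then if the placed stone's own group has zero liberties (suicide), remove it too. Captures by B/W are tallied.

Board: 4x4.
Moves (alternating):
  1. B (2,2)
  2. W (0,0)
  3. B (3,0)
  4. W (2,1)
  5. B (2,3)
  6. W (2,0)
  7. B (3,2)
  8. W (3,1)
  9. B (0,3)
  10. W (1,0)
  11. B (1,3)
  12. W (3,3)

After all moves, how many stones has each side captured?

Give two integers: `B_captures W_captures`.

Move 1: B@(2,2) -> caps B=0 W=0
Move 2: W@(0,0) -> caps B=0 W=0
Move 3: B@(3,0) -> caps B=0 W=0
Move 4: W@(2,1) -> caps B=0 W=0
Move 5: B@(2,3) -> caps B=0 W=0
Move 6: W@(2,0) -> caps B=0 W=0
Move 7: B@(3,2) -> caps B=0 W=0
Move 8: W@(3,1) -> caps B=0 W=1
Move 9: B@(0,3) -> caps B=0 W=1
Move 10: W@(1,0) -> caps B=0 W=1
Move 11: B@(1,3) -> caps B=0 W=1
Move 12: W@(3,3) -> caps B=0 W=1

Answer: 0 1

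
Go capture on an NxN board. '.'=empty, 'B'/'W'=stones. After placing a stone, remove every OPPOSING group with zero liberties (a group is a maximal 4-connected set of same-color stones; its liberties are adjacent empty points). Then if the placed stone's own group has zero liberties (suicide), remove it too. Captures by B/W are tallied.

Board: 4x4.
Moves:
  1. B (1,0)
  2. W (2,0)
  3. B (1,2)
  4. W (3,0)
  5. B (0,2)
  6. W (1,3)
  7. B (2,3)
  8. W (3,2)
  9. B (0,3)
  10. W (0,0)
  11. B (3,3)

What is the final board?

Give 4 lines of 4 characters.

Answer: W.BB
B.B.
W..B
W.WB

Derivation:
Move 1: B@(1,0) -> caps B=0 W=0
Move 2: W@(2,0) -> caps B=0 W=0
Move 3: B@(1,2) -> caps B=0 W=0
Move 4: W@(3,0) -> caps B=0 W=0
Move 5: B@(0,2) -> caps B=0 W=0
Move 6: W@(1,3) -> caps B=0 W=0
Move 7: B@(2,3) -> caps B=0 W=0
Move 8: W@(3,2) -> caps B=0 W=0
Move 9: B@(0,3) -> caps B=1 W=0
Move 10: W@(0,0) -> caps B=1 W=0
Move 11: B@(3,3) -> caps B=1 W=0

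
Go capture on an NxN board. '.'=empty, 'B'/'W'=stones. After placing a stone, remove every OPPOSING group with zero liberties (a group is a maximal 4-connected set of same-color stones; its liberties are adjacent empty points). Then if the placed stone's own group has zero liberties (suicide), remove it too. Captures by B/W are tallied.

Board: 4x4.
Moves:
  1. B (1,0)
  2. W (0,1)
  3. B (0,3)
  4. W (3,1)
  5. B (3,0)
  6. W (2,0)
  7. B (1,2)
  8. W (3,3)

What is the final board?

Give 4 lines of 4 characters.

Answer: .W.B
B.B.
W...
.W.W

Derivation:
Move 1: B@(1,0) -> caps B=0 W=0
Move 2: W@(0,1) -> caps B=0 W=0
Move 3: B@(0,3) -> caps B=0 W=0
Move 4: W@(3,1) -> caps B=0 W=0
Move 5: B@(3,0) -> caps B=0 W=0
Move 6: W@(2,0) -> caps B=0 W=1
Move 7: B@(1,2) -> caps B=0 W=1
Move 8: W@(3,3) -> caps B=0 W=1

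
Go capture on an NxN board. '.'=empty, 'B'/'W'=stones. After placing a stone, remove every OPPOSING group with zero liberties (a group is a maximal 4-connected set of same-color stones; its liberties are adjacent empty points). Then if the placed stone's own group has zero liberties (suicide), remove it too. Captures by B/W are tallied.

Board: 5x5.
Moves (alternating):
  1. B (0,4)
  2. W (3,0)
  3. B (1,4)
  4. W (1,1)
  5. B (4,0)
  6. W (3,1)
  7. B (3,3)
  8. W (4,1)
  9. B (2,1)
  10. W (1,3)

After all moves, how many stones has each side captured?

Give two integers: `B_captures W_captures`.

Answer: 0 1

Derivation:
Move 1: B@(0,4) -> caps B=0 W=0
Move 2: W@(3,0) -> caps B=0 W=0
Move 3: B@(1,4) -> caps B=0 W=0
Move 4: W@(1,1) -> caps B=0 W=0
Move 5: B@(4,0) -> caps B=0 W=0
Move 6: W@(3,1) -> caps B=0 W=0
Move 7: B@(3,3) -> caps B=0 W=0
Move 8: W@(4,1) -> caps B=0 W=1
Move 9: B@(2,1) -> caps B=0 W=1
Move 10: W@(1,3) -> caps B=0 W=1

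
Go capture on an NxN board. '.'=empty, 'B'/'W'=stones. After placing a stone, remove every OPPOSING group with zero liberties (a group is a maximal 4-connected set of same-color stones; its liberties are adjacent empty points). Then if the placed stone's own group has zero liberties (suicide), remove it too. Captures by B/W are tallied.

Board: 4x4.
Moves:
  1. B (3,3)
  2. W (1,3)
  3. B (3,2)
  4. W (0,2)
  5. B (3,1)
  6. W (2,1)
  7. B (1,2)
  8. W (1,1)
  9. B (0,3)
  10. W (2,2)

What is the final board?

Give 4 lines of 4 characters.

Answer: ..W.
.W.W
.WW.
.BBB

Derivation:
Move 1: B@(3,3) -> caps B=0 W=0
Move 2: W@(1,3) -> caps B=0 W=0
Move 3: B@(3,2) -> caps B=0 W=0
Move 4: W@(0,2) -> caps B=0 W=0
Move 5: B@(3,1) -> caps B=0 W=0
Move 6: W@(2,1) -> caps B=0 W=0
Move 7: B@(1,2) -> caps B=0 W=0
Move 8: W@(1,1) -> caps B=0 W=0
Move 9: B@(0,3) -> caps B=0 W=0
Move 10: W@(2,2) -> caps B=0 W=1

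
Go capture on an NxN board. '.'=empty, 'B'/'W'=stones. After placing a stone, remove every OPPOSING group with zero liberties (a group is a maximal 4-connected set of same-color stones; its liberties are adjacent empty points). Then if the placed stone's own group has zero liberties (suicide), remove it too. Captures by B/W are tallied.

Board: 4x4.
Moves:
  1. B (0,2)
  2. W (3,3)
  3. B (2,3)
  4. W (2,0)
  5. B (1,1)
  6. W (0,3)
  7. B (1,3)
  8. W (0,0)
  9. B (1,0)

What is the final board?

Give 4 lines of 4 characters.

Answer: W.B.
BB.B
W..B
...W

Derivation:
Move 1: B@(0,2) -> caps B=0 W=0
Move 2: W@(3,3) -> caps B=0 W=0
Move 3: B@(2,3) -> caps B=0 W=0
Move 4: W@(2,0) -> caps B=0 W=0
Move 5: B@(1,1) -> caps B=0 W=0
Move 6: W@(0,3) -> caps B=0 W=0
Move 7: B@(1,3) -> caps B=1 W=0
Move 8: W@(0,0) -> caps B=1 W=0
Move 9: B@(1,0) -> caps B=1 W=0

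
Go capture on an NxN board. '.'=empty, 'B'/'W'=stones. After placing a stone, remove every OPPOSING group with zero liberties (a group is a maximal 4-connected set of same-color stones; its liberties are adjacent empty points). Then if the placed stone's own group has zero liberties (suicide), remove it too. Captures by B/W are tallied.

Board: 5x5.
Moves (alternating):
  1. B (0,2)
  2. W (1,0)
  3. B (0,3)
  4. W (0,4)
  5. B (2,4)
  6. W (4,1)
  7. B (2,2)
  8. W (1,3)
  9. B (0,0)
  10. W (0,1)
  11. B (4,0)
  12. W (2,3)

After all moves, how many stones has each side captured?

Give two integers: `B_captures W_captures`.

Move 1: B@(0,2) -> caps B=0 W=0
Move 2: W@(1,0) -> caps B=0 W=0
Move 3: B@(0,3) -> caps B=0 W=0
Move 4: W@(0,4) -> caps B=0 W=0
Move 5: B@(2,4) -> caps B=0 W=0
Move 6: W@(4,1) -> caps B=0 W=0
Move 7: B@(2,2) -> caps B=0 W=0
Move 8: W@(1,3) -> caps B=0 W=0
Move 9: B@(0,0) -> caps B=0 W=0
Move 10: W@(0,1) -> caps B=0 W=1
Move 11: B@(4,0) -> caps B=0 W=1
Move 12: W@(2,3) -> caps B=0 W=1

Answer: 0 1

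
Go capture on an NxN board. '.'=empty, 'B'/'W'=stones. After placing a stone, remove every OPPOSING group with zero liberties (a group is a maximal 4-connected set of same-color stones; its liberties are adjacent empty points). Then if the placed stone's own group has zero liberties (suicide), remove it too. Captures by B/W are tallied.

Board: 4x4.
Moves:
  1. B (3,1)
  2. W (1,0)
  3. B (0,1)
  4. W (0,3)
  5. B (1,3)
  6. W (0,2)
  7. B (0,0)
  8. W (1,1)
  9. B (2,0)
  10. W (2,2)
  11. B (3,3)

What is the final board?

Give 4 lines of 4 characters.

Answer: ..WW
WW.B
B.W.
.B.B

Derivation:
Move 1: B@(3,1) -> caps B=0 W=0
Move 2: W@(1,0) -> caps B=0 W=0
Move 3: B@(0,1) -> caps B=0 W=0
Move 4: W@(0,3) -> caps B=0 W=0
Move 5: B@(1,3) -> caps B=0 W=0
Move 6: W@(0,2) -> caps B=0 W=0
Move 7: B@(0,0) -> caps B=0 W=0
Move 8: W@(1,1) -> caps B=0 W=2
Move 9: B@(2,0) -> caps B=0 W=2
Move 10: W@(2,2) -> caps B=0 W=2
Move 11: B@(3,3) -> caps B=0 W=2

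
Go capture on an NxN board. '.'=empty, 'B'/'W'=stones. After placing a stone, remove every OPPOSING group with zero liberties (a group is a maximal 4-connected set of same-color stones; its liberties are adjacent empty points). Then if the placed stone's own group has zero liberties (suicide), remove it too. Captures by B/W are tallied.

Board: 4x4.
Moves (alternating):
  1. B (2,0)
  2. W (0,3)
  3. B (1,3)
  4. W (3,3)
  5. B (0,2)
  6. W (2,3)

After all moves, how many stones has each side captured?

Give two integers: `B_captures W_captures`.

Answer: 1 0

Derivation:
Move 1: B@(2,0) -> caps B=0 W=0
Move 2: W@(0,3) -> caps B=0 W=0
Move 3: B@(1,3) -> caps B=0 W=0
Move 4: W@(3,3) -> caps B=0 W=0
Move 5: B@(0,2) -> caps B=1 W=0
Move 6: W@(2,3) -> caps B=1 W=0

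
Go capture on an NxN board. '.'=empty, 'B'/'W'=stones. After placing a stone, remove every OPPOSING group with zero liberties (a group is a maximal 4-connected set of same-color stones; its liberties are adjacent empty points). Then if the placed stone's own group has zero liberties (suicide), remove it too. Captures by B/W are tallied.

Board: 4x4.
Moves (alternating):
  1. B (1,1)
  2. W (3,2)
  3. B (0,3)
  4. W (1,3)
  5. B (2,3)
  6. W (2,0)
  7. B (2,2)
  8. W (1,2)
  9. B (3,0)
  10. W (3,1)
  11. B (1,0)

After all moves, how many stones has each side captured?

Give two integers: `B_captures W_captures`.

Answer: 0 1

Derivation:
Move 1: B@(1,1) -> caps B=0 W=0
Move 2: W@(3,2) -> caps B=0 W=0
Move 3: B@(0,3) -> caps B=0 W=0
Move 4: W@(1,3) -> caps B=0 W=0
Move 5: B@(2,3) -> caps B=0 W=0
Move 6: W@(2,0) -> caps B=0 W=0
Move 7: B@(2,2) -> caps B=0 W=0
Move 8: W@(1,2) -> caps B=0 W=0
Move 9: B@(3,0) -> caps B=0 W=0
Move 10: W@(3,1) -> caps B=0 W=1
Move 11: B@(1,0) -> caps B=0 W=1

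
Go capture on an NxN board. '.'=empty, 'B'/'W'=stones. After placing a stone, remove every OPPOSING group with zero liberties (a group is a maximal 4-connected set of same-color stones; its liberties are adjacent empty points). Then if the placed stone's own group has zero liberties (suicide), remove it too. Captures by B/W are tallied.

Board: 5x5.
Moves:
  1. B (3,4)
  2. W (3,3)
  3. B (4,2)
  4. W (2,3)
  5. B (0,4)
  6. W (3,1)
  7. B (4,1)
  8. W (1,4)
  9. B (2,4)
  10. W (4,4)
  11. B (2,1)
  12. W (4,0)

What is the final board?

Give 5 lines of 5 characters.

Answer: ....B
....W
.B.W.
.W.W.
WBB.W

Derivation:
Move 1: B@(3,4) -> caps B=0 W=0
Move 2: W@(3,3) -> caps B=0 W=0
Move 3: B@(4,2) -> caps B=0 W=0
Move 4: W@(2,3) -> caps B=0 W=0
Move 5: B@(0,4) -> caps B=0 W=0
Move 6: W@(3,1) -> caps B=0 W=0
Move 7: B@(4,1) -> caps B=0 W=0
Move 8: W@(1,4) -> caps B=0 W=0
Move 9: B@(2,4) -> caps B=0 W=0
Move 10: W@(4,4) -> caps B=0 W=2
Move 11: B@(2,1) -> caps B=0 W=2
Move 12: W@(4,0) -> caps B=0 W=2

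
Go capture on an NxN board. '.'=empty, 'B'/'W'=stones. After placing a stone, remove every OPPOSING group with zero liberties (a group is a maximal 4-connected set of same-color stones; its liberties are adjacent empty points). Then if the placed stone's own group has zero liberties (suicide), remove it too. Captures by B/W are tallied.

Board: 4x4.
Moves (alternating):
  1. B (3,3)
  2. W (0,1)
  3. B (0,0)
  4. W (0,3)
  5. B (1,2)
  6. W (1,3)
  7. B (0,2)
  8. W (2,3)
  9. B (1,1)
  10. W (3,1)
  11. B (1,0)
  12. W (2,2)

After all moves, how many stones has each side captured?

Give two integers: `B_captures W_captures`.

Move 1: B@(3,3) -> caps B=0 W=0
Move 2: W@(0,1) -> caps B=0 W=0
Move 3: B@(0,0) -> caps B=0 W=0
Move 4: W@(0,3) -> caps B=0 W=0
Move 5: B@(1,2) -> caps B=0 W=0
Move 6: W@(1,3) -> caps B=0 W=0
Move 7: B@(0,2) -> caps B=0 W=0
Move 8: W@(2,3) -> caps B=0 W=0
Move 9: B@(1,1) -> caps B=1 W=0
Move 10: W@(3,1) -> caps B=1 W=0
Move 11: B@(1,0) -> caps B=1 W=0
Move 12: W@(2,2) -> caps B=1 W=0

Answer: 1 0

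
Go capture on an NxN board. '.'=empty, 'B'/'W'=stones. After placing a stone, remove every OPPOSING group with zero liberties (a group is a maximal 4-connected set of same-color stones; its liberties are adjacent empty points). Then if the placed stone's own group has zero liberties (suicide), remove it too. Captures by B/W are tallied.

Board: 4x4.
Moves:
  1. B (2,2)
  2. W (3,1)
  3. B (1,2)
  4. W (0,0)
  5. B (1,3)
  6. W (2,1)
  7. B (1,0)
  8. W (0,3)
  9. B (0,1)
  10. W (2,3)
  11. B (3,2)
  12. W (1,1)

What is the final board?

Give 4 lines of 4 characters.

Move 1: B@(2,2) -> caps B=0 W=0
Move 2: W@(3,1) -> caps B=0 W=0
Move 3: B@(1,2) -> caps B=0 W=0
Move 4: W@(0,0) -> caps B=0 W=0
Move 5: B@(1,3) -> caps B=0 W=0
Move 6: W@(2,1) -> caps B=0 W=0
Move 7: B@(1,0) -> caps B=0 W=0
Move 8: W@(0,3) -> caps B=0 W=0
Move 9: B@(0,1) -> caps B=1 W=0
Move 10: W@(2,3) -> caps B=1 W=0
Move 11: B@(3,2) -> caps B=1 W=0
Move 12: W@(1,1) -> caps B=1 W=0

Answer: .B.W
BWBB
.WBW
.WB.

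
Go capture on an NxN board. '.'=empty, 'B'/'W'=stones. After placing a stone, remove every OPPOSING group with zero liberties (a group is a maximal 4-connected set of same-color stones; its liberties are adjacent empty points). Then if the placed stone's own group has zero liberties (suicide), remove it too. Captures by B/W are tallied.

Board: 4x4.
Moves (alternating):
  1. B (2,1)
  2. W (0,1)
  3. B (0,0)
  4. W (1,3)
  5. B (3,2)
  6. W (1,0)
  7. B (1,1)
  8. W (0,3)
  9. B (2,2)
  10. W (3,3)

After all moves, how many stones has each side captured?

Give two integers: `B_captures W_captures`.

Answer: 0 1

Derivation:
Move 1: B@(2,1) -> caps B=0 W=0
Move 2: W@(0,1) -> caps B=0 W=0
Move 3: B@(0,0) -> caps B=0 W=0
Move 4: W@(1,3) -> caps B=0 W=0
Move 5: B@(3,2) -> caps B=0 W=0
Move 6: W@(1,0) -> caps B=0 W=1
Move 7: B@(1,1) -> caps B=0 W=1
Move 8: W@(0,3) -> caps B=0 W=1
Move 9: B@(2,2) -> caps B=0 W=1
Move 10: W@(3,3) -> caps B=0 W=1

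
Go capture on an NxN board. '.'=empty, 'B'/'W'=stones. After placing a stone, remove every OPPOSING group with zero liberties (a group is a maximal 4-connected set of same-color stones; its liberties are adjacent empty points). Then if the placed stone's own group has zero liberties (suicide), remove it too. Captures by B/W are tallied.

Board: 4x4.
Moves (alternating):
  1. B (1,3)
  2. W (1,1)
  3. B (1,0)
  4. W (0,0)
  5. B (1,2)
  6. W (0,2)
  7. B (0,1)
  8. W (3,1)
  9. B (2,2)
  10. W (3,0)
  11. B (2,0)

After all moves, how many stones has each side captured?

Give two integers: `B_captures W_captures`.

Move 1: B@(1,3) -> caps B=0 W=0
Move 2: W@(1,1) -> caps B=0 W=0
Move 3: B@(1,0) -> caps B=0 W=0
Move 4: W@(0,0) -> caps B=0 W=0
Move 5: B@(1,2) -> caps B=0 W=0
Move 6: W@(0,2) -> caps B=0 W=0
Move 7: B@(0,1) -> caps B=1 W=0
Move 8: W@(3,1) -> caps B=1 W=0
Move 9: B@(2,2) -> caps B=1 W=0
Move 10: W@(3,0) -> caps B=1 W=0
Move 11: B@(2,0) -> caps B=1 W=0

Answer: 1 0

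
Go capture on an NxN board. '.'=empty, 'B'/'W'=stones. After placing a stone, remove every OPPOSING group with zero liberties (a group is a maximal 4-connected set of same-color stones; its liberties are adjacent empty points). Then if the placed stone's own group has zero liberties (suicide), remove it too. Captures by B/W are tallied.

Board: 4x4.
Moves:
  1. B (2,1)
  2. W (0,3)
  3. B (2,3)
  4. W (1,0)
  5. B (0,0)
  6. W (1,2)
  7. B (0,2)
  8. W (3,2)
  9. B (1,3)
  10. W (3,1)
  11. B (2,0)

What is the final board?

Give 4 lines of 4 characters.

Move 1: B@(2,1) -> caps B=0 W=0
Move 2: W@(0,3) -> caps B=0 W=0
Move 3: B@(2,3) -> caps B=0 W=0
Move 4: W@(1,0) -> caps B=0 W=0
Move 5: B@(0,0) -> caps B=0 W=0
Move 6: W@(1,2) -> caps B=0 W=0
Move 7: B@(0,2) -> caps B=0 W=0
Move 8: W@(3,2) -> caps B=0 W=0
Move 9: B@(1,3) -> caps B=1 W=0
Move 10: W@(3,1) -> caps B=1 W=0
Move 11: B@(2,0) -> caps B=1 W=0

Answer: B.B.
W.WB
BB.B
.WW.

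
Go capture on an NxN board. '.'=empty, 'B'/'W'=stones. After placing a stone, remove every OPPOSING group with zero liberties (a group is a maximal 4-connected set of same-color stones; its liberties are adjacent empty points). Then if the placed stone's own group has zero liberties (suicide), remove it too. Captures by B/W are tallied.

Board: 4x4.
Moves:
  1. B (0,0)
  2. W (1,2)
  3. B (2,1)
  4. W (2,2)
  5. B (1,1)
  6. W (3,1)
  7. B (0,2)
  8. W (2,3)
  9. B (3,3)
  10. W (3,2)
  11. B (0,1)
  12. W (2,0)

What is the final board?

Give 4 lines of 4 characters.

Answer: BBB.
.BW.
WBWW
.WW.

Derivation:
Move 1: B@(0,0) -> caps B=0 W=0
Move 2: W@(1,2) -> caps B=0 W=0
Move 3: B@(2,1) -> caps B=0 W=0
Move 4: W@(2,2) -> caps B=0 W=0
Move 5: B@(1,1) -> caps B=0 W=0
Move 6: W@(3,1) -> caps B=0 W=0
Move 7: B@(0,2) -> caps B=0 W=0
Move 8: W@(2,3) -> caps B=0 W=0
Move 9: B@(3,3) -> caps B=0 W=0
Move 10: W@(3,2) -> caps B=0 W=1
Move 11: B@(0,1) -> caps B=0 W=1
Move 12: W@(2,0) -> caps B=0 W=1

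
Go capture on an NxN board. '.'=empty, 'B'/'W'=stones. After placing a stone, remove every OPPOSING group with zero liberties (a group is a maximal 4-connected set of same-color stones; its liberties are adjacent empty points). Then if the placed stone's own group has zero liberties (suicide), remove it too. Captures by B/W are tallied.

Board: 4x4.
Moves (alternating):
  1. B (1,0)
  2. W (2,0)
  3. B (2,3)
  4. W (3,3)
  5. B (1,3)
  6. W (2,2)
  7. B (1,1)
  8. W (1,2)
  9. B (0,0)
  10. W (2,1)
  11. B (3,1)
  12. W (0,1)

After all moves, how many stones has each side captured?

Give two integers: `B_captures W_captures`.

Move 1: B@(1,0) -> caps B=0 W=0
Move 2: W@(2,0) -> caps B=0 W=0
Move 3: B@(2,3) -> caps B=0 W=0
Move 4: W@(3,3) -> caps B=0 W=0
Move 5: B@(1,3) -> caps B=0 W=0
Move 6: W@(2,2) -> caps B=0 W=0
Move 7: B@(1,1) -> caps B=0 W=0
Move 8: W@(1,2) -> caps B=0 W=0
Move 9: B@(0,0) -> caps B=0 W=0
Move 10: W@(2,1) -> caps B=0 W=0
Move 11: B@(3,1) -> caps B=0 W=0
Move 12: W@(0,1) -> caps B=0 W=3

Answer: 0 3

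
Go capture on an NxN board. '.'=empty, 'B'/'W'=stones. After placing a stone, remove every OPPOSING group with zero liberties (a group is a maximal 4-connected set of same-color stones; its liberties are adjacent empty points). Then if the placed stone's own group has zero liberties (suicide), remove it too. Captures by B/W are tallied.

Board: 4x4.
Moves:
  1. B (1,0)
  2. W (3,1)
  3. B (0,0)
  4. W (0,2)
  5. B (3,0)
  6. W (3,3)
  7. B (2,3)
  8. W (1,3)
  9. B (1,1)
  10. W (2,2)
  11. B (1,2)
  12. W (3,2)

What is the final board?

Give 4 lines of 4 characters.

Move 1: B@(1,0) -> caps B=0 W=0
Move 2: W@(3,1) -> caps B=0 W=0
Move 3: B@(0,0) -> caps B=0 W=0
Move 4: W@(0,2) -> caps B=0 W=0
Move 5: B@(3,0) -> caps B=0 W=0
Move 6: W@(3,3) -> caps B=0 W=0
Move 7: B@(2,3) -> caps B=0 W=0
Move 8: W@(1,3) -> caps B=0 W=0
Move 9: B@(1,1) -> caps B=0 W=0
Move 10: W@(2,2) -> caps B=0 W=1
Move 11: B@(1,2) -> caps B=0 W=1
Move 12: W@(3,2) -> caps B=0 W=1

Answer: B.W.
BBBW
..W.
BWWW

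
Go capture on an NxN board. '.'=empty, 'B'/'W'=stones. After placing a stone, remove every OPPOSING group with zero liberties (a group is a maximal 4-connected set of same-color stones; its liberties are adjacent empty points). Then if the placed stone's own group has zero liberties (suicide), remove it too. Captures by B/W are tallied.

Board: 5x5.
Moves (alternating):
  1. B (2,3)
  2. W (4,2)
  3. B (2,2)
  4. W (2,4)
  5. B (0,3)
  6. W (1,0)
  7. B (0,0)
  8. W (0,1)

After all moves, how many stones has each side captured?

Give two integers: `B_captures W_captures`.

Answer: 0 1

Derivation:
Move 1: B@(2,3) -> caps B=0 W=0
Move 2: W@(4,2) -> caps B=0 W=0
Move 3: B@(2,2) -> caps B=0 W=0
Move 4: W@(2,4) -> caps B=0 W=0
Move 5: B@(0,3) -> caps B=0 W=0
Move 6: W@(1,0) -> caps B=0 W=0
Move 7: B@(0,0) -> caps B=0 W=0
Move 8: W@(0,1) -> caps B=0 W=1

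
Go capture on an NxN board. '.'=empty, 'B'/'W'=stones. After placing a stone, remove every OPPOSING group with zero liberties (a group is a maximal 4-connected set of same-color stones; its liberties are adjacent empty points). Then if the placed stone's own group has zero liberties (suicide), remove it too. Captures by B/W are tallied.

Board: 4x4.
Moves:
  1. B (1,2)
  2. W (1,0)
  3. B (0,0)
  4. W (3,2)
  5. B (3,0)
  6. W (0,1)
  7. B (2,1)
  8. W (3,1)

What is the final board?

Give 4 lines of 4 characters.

Answer: .W..
W.B.
.B..
BWW.

Derivation:
Move 1: B@(1,2) -> caps B=0 W=0
Move 2: W@(1,0) -> caps B=0 W=0
Move 3: B@(0,0) -> caps B=0 W=0
Move 4: W@(3,2) -> caps B=0 W=0
Move 5: B@(3,0) -> caps B=0 W=0
Move 6: W@(0,1) -> caps B=0 W=1
Move 7: B@(2,1) -> caps B=0 W=1
Move 8: W@(3,1) -> caps B=0 W=1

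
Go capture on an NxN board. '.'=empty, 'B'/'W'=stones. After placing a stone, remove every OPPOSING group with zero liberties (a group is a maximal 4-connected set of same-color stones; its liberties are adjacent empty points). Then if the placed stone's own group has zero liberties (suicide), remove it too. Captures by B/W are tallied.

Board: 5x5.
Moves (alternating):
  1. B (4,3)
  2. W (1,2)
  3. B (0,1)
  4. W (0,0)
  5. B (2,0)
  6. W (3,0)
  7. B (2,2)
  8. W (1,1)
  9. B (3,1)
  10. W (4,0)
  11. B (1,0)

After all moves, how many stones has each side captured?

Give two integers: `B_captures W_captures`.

Move 1: B@(4,3) -> caps B=0 W=0
Move 2: W@(1,2) -> caps B=0 W=0
Move 3: B@(0,1) -> caps B=0 W=0
Move 4: W@(0,0) -> caps B=0 W=0
Move 5: B@(2,0) -> caps B=0 W=0
Move 6: W@(3,0) -> caps B=0 W=0
Move 7: B@(2,2) -> caps B=0 W=0
Move 8: W@(1,1) -> caps B=0 W=0
Move 9: B@(3,1) -> caps B=0 W=0
Move 10: W@(4,0) -> caps B=0 W=0
Move 11: B@(1,0) -> caps B=1 W=0

Answer: 1 0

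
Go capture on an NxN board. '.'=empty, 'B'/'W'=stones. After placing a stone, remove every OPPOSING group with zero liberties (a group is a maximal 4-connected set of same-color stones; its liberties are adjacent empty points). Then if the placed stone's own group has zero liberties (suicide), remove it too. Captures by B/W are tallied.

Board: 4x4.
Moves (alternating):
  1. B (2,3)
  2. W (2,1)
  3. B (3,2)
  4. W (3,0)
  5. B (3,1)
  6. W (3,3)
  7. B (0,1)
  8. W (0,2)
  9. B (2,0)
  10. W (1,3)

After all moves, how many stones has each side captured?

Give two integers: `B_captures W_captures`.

Answer: 1 0

Derivation:
Move 1: B@(2,3) -> caps B=0 W=0
Move 2: W@(2,1) -> caps B=0 W=0
Move 3: B@(3,2) -> caps B=0 W=0
Move 4: W@(3,0) -> caps B=0 W=0
Move 5: B@(3,1) -> caps B=0 W=0
Move 6: W@(3,3) -> caps B=0 W=0
Move 7: B@(0,1) -> caps B=0 W=0
Move 8: W@(0,2) -> caps B=0 W=0
Move 9: B@(2,0) -> caps B=1 W=0
Move 10: W@(1,3) -> caps B=1 W=0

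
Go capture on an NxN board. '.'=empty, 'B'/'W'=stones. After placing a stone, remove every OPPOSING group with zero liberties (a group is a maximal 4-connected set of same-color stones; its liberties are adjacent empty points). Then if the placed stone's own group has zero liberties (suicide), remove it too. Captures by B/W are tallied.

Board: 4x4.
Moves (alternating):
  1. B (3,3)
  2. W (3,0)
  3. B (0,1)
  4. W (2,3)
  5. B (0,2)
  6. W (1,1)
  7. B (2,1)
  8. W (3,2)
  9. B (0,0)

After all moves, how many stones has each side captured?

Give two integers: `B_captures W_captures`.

Answer: 0 1

Derivation:
Move 1: B@(3,3) -> caps B=0 W=0
Move 2: W@(3,0) -> caps B=0 W=0
Move 3: B@(0,1) -> caps B=0 W=0
Move 4: W@(2,3) -> caps B=0 W=0
Move 5: B@(0,2) -> caps B=0 W=0
Move 6: W@(1,1) -> caps B=0 W=0
Move 7: B@(2,1) -> caps B=0 W=0
Move 8: W@(3,2) -> caps B=0 W=1
Move 9: B@(0,0) -> caps B=0 W=1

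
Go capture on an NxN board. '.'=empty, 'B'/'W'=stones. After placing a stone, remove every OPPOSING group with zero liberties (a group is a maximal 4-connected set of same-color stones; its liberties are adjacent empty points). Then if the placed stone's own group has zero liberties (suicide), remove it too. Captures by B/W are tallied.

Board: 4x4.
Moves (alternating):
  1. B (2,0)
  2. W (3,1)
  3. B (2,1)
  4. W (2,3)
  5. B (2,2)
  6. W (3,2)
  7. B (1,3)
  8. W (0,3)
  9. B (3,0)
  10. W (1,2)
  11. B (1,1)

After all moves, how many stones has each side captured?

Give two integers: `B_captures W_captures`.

Answer: 0 1

Derivation:
Move 1: B@(2,0) -> caps B=0 W=0
Move 2: W@(3,1) -> caps B=0 W=0
Move 3: B@(2,1) -> caps B=0 W=0
Move 4: W@(2,3) -> caps B=0 W=0
Move 5: B@(2,2) -> caps B=0 W=0
Move 6: W@(3,2) -> caps B=0 W=0
Move 7: B@(1,3) -> caps B=0 W=0
Move 8: W@(0,3) -> caps B=0 W=0
Move 9: B@(3,0) -> caps B=0 W=0
Move 10: W@(1,2) -> caps B=0 W=1
Move 11: B@(1,1) -> caps B=0 W=1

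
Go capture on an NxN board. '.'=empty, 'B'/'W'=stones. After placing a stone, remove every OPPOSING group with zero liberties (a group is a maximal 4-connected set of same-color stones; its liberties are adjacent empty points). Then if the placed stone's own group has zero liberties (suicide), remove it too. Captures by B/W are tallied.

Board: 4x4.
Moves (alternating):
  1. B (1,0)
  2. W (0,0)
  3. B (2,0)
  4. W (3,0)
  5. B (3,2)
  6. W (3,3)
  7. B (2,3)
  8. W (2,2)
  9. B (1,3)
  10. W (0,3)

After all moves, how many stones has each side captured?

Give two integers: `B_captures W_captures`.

Move 1: B@(1,0) -> caps B=0 W=0
Move 2: W@(0,0) -> caps B=0 W=0
Move 3: B@(2,0) -> caps B=0 W=0
Move 4: W@(3,0) -> caps B=0 W=0
Move 5: B@(3,2) -> caps B=0 W=0
Move 6: W@(3,3) -> caps B=0 W=0
Move 7: B@(2,3) -> caps B=1 W=0
Move 8: W@(2,2) -> caps B=1 W=0
Move 9: B@(1,3) -> caps B=1 W=0
Move 10: W@(0,3) -> caps B=1 W=0

Answer: 1 0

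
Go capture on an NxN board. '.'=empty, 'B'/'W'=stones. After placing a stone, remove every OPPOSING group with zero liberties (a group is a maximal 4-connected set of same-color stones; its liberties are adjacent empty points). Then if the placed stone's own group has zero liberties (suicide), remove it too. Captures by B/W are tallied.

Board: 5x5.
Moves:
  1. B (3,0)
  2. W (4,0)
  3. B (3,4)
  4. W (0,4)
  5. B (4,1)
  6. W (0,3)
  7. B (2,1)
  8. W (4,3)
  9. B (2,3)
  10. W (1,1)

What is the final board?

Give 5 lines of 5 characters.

Answer: ...WW
.W...
.B.B.
B...B
.B.W.

Derivation:
Move 1: B@(3,0) -> caps B=0 W=0
Move 2: W@(4,0) -> caps B=0 W=0
Move 3: B@(3,4) -> caps B=0 W=0
Move 4: W@(0,4) -> caps B=0 W=0
Move 5: B@(4,1) -> caps B=1 W=0
Move 6: W@(0,3) -> caps B=1 W=0
Move 7: B@(2,1) -> caps B=1 W=0
Move 8: W@(4,3) -> caps B=1 W=0
Move 9: B@(2,3) -> caps B=1 W=0
Move 10: W@(1,1) -> caps B=1 W=0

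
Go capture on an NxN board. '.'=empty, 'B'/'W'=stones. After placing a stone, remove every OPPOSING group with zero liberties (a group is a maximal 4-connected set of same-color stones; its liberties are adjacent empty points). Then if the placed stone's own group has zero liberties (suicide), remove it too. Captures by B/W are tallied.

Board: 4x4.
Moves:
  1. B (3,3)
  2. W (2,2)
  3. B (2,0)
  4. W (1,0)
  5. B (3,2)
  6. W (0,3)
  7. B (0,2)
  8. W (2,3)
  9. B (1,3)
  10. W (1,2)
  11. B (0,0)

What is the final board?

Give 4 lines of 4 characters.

Answer: B.B.
W.WB
B.WW
..BB

Derivation:
Move 1: B@(3,3) -> caps B=0 W=0
Move 2: W@(2,2) -> caps B=0 W=0
Move 3: B@(2,0) -> caps B=0 W=0
Move 4: W@(1,0) -> caps B=0 W=0
Move 5: B@(3,2) -> caps B=0 W=0
Move 6: W@(0,3) -> caps B=0 W=0
Move 7: B@(0,2) -> caps B=0 W=0
Move 8: W@(2,3) -> caps B=0 W=0
Move 9: B@(1,3) -> caps B=1 W=0
Move 10: W@(1,2) -> caps B=1 W=0
Move 11: B@(0,0) -> caps B=1 W=0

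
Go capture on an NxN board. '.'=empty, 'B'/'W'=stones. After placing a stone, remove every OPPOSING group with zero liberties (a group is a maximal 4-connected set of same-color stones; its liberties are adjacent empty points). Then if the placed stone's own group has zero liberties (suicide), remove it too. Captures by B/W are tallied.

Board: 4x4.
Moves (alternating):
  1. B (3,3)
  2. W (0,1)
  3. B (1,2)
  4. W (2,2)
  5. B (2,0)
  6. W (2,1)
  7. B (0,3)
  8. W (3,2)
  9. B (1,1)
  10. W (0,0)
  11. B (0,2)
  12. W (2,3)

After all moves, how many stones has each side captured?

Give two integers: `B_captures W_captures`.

Answer: 0 1

Derivation:
Move 1: B@(3,3) -> caps B=0 W=0
Move 2: W@(0,1) -> caps B=0 W=0
Move 3: B@(1,2) -> caps B=0 W=0
Move 4: W@(2,2) -> caps B=0 W=0
Move 5: B@(2,0) -> caps B=0 W=0
Move 6: W@(2,1) -> caps B=0 W=0
Move 7: B@(0,3) -> caps B=0 W=0
Move 8: W@(3,2) -> caps B=0 W=0
Move 9: B@(1,1) -> caps B=0 W=0
Move 10: W@(0,0) -> caps B=0 W=0
Move 11: B@(0,2) -> caps B=0 W=0
Move 12: W@(2,3) -> caps B=0 W=1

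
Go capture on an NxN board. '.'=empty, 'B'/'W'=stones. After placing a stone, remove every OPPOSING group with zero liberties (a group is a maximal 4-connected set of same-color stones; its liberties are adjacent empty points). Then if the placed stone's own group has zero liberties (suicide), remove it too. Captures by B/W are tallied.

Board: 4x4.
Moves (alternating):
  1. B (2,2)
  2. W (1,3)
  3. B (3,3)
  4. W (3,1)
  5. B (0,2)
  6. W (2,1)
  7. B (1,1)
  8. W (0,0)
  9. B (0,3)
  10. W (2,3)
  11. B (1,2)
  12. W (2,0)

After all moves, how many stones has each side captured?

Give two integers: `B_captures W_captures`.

Answer: 2 0

Derivation:
Move 1: B@(2,2) -> caps B=0 W=0
Move 2: W@(1,3) -> caps B=0 W=0
Move 3: B@(3,3) -> caps B=0 W=0
Move 4: W@(3,1) -> caps B=0 W=0
Move 5: B@(0,2) -> caps B=0 W=0
Move 6: W@(2,1) -> caps B=0 W=0
Move 7: B@(1,1) -> caps B=0 W=0
Move 8: W@(0,0) -> caps B=0 W=0
Move 9: B@(0,3) -> caps B=0 W=0
Move 10: W@(2,3) -> caps B=0 W=0
Move 11: B@(1,2) -> caps B=2 W=0
Move 12: W@(2,0) -> caps B=2 W=0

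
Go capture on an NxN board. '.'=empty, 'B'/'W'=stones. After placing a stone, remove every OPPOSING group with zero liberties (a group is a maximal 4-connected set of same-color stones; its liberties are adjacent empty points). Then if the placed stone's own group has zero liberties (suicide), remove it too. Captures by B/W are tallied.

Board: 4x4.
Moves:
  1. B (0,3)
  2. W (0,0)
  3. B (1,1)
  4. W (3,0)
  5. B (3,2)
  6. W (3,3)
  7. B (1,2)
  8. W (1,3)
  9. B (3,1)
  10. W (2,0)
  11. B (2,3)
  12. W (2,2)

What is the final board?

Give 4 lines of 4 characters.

Move 1: B@(0,3) -> caps B=0 W=0
Move 2: W@(0,0) -> caps B=0 W=0
Move 3: B@(1,1) -> caps B=0 W=0
Move 4: W@(3,0) -> caps B=0 W=0
Move 5: B@(3,2) -> caps B=0 W=0
Move 6: W@(3,3) -> caps B=0 W=0
Move 7: B@(1,2) -> caps B=0 W=0
Move 8: W@(1,3) -> caps B=0 W=0
Move 9: B@(3,1) -> caps B=0 W=0
Move 10: W@(2,0) -> caps B=0 W=0
Move 11: B@(2,3) -> caps B=2 W=0
Move 12: W@(2,2) -> caps B=2 W=0

Answer: W..B
.BB.
W.WB
WBB.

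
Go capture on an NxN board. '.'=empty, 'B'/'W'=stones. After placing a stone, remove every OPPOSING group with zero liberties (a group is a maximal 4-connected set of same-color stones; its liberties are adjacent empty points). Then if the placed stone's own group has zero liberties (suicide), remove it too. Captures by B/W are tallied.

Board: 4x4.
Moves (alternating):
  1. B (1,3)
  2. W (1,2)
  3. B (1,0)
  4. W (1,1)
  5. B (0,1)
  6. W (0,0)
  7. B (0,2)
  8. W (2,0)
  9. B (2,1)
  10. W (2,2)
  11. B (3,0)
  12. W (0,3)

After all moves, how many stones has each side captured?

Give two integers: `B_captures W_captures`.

Move 1: B@(1,3) -> caps B=0 W=0
Move 2: W@(1,2) -> caps B=0 W=0
Move 3: B@(1,0) -> caps B=0 W=0
Move 4: W@(1,1) -> caps B=0 W=0
Move 5: B@(0,1) -> caps B=0 W=0
Move 6: W@(0,0) -> caps B=0 W=0
Move 7: B@(0,2) -> caps B=0 W=0
Move 8: W@(2,0) -> caps B=0 W=0
Move 9: B@(2,1) -> caps B=0 W=0
Move 10: W@(2,2) -> caps B=0 W=0
Move 11: B@(3,0) -> caps B=1 W=0
Move 12: W@(0,3) -> caps B=1 W=0

Answer: 1 0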